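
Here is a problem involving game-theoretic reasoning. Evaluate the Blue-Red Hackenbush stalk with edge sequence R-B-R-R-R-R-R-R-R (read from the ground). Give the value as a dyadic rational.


Edges (from ground): R-B-R-R-R-R-R-R-R
By Berlekamp's sign-expansion rule, a Blue-Red Hackenbush stalk has the value of the surreal number whose sign sequence is the edge sequence with B -> + and R -> -.
Sign sequence: -+-------
Trace the sign expansion in the surreal number tree, starting from 0:
Edge 1: R (sign -) -> bounds (-inf, 0), value = -1
Edge 2: B (sign +) -> bounds (-1, 0), value = -1/2
Edge 3: R (sign -) -> bounds (-1, -1/2), value = -3/4
Edge 4: R (sign -) -> bounds (-1, -3/4), value = -7/8
Edge 5: R (sign -) -> bounds (-1, -7/8), value = -15/16
Edge 6: R (sign -) -> bounds (-1, -15/16), value = -31/32
Edge 7: R (sign -) -> bounds (-1, -31/32), value = -63/64
Edge 8: R (sign -) -> bounds (-1, -63/64), value = -127/128
Edge 9: R (sign -) -> bounds (-1, -127/128), value = -255/256
Game value = -255/256

-255/256


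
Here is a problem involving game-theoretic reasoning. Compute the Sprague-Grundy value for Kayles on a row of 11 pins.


Kayles: a move removes 1 or 2 adjacent pins from a contiguous row.
Removing pins from a row of k leaves two independent rows (a, b) with a + b = k - 1 (one pin) or a + b = k - 2 (two pins); an end removal gives a = 0.
By Sprague-Grundy, G(k) = mex{ G(a) XOR G(b) } over all these splits. G(0) = 0.
G(1): splits (0,0):0^0=0 -> mex({0}) = 1
G(2): splits (0,1):0^1=1 (0,0):0^0=0 -> mex({0, 1}) = 2
G(3): splits (0,2):0^2=2 (1,1):1^1=0 (0,1):0^1=1 -> mex({0, 1, 2}) = 3
G(4): splits (0,3):0^3=3 (1,2):1^2=3 (0,2):0^2=2 (1,1):1^1=0 -> mex({0, 2, 3}) = 1
G(5): splits (0,4):0^1=1 (1,3):1^3=2 (2,2):2^2=0 (0,3):0^3=3 (1,2):1^2=3 -> mex({0, 1, 2, 3}) = 4
G(6) = mex({0, 1, 2, 4}) = 3
G(7) = mex({0, 1, 3, 4, 5}) = 2
G(8) = mex({0, 2, 3, 5, 6}) = 1
G(9) = mex({0, 1, 2, 3, 6, 7}) = 4
G(10) = mex({0, 1, 3, 4, 5, 7}) = 2
G(11) = mex({0, 1, 2, 3, 4, 5}) = 6
Therefore G(11) = 6.

6


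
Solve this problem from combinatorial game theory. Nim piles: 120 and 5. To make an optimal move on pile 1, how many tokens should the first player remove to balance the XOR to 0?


Piles: 120 and 5
Current XOR: 120 XOR 5 = 125 (non-zero, so this is an N-position).
To make the XOR zero, we need to find a move that balances the piles.
For pile 1 (size 120): target = 120 XOR 125 = 5
We reduce pile 1 from 120 to 5.
Tokens removed: 120 - 5 = 115
Verification: 5 XOR 5 = 0

115


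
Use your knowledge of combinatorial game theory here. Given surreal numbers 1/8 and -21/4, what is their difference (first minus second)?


x = 1/8, y = -21/4
Converting to common denominator: 8
x = 1/8, y = -42/8
x - y = 1/8 - -21/4 = 43/8

43/8


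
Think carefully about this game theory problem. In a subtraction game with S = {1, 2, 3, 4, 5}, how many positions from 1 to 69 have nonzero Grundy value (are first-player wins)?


Subtraction set S = {1, 2, 3, 4, 5}, so G(n) = n mod 6.
G(n) = 0 when n is a multiple of 6.
Multiples of 6 in [1, 69]: 11
N-positions (nonzero Grundy) = 69 - 11 = 58

58


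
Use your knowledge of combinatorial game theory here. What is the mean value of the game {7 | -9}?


Game = {7 | -9}, a switch {a | b} with numbers a > b.
Its thermograph has left wall a - t and right wall b + t, which meet at t = (a - b)/2, where both equal (a + b)/2. So the mast (mean value) is at (a + b)/2.
Mean = (7 + (-9))/2 = -2/2 = -1

-1


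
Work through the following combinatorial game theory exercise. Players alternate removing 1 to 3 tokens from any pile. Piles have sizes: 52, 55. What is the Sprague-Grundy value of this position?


Subtraction set: {1, 2, 3}
For this subtraction set, G(n) = n mod 4 (period = max + 1 = 4).
Pile 1 (size 52): G(52) = 52 mod 4 = 0
Pile 2 (size 55): G(55) = 55 mod 4 = 3
Total Grundy value = XOR of all: 0 XOR 3 = 3

3


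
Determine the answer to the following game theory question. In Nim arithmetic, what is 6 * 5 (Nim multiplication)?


Nim multiplication is bilinear over XOR: (u XOR v) * w = (u*w) XOR (v*w).
So we split each operand into its bit components and XOR the pairwise Nim products.
6 = 2 + 4 (as XOR of powers of 2).
5 = 1 + 4 (as XOR of powers of 2).
Using the standard Nim-product table on single bits:
  2*2 = 3,   2*4 = 8,   2*8 = 12,
  4*4 = 6,   4*8 = 11,  8*8 = 13,
and  1*x = x (identity), k*l = l*k (commutative).
Pairwise Nim products:
  2 * 1 = 2
  2 * 4 = 8
  4 * 1 = 4
  4 * 4 = 6
XOR them: 2 XOR 8 XOR 4 XOR 6 = 8.
Result: 6 * 5 = 8 (in Nim).

8


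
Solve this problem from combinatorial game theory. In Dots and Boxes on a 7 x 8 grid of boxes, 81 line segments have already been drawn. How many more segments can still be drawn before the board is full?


Grid: 7 x 8 boxes, i.e. 8 rows and 9 columns of dots.
Horizontal edges: (rows + 1) * cols = 8 * 8 = 64
Vertical edges: rows * (cols + 1) = 7 * 9 = 63
Total edges: 64 + 63 = 127
Edges drawn: 81
Remaining: 127 - 81 = 46

46


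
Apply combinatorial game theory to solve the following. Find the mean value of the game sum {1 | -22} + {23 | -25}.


G1 = {1 | -22}, G2 = {23 | -25}
Each is a switch {a | b} with numbers a > b; its mean value is (a + b)/2, and mean value is additive over game sums: m(G1 + G2) = m(G1) + m(G2).
Mean of G1 = (1 + (-22))/2 = -21/2 = -21/2
Mean of G2 = (23 + (-25))/2 = -2/2 = -1
Mean of G1 + G2 = -21/2 + -1 = -23/2

-23/2


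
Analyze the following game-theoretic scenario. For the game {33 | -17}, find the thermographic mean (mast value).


Game = {33 | -17}, a switch {a | b} with numbers a > b.
Its thermograph has left wall a - t and right wall b + t, which meet at t = (a - b)/2, where both equal (a + b)/2. So the mast (mean value) is at (a + b)/2.
Mean = (33 + (-17))/2 = 16/2 = 8

8


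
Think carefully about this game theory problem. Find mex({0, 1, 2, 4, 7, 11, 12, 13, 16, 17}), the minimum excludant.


Set = {0, 1, 2, 4, 7, 11, 12, 13, 16, 17}
0 is in the set.
1 is in the set.
2 is in the set.
3 is NOT in the set. This is the mex.
mex = 3

3


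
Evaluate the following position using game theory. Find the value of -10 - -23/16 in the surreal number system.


x = -10, y = -23/16
Converting to common denominator: 16
x = -160/16, y = -23/16
x - y = -10 - -23/16 = -137/16

-137/16


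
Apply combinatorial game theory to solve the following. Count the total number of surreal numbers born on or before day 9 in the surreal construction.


Day 0: {|} = 0 is born. Count = 1.
Day n: the number of surreal numbers born by day n is 2^(n+1) - 1.
By day 0: 2^1 - 1 = 1
By day 1: 2^2 - 1 = 3
By day 2: 2^3 - 1 = 7
By day 3: 2^4 - 1 = 15
By day 4: 2^5 - 1 = 31
By day 5: 2^6 - 1 = 63
By day 6: 2^7 - 1 = 127
By day 7: 2^8 - 1 = 255
By day 8: 2^9 - 1 = 511
By day 9: 2^10 - 1 = 1023
By day 9: 1023 surreal numbers.

1023


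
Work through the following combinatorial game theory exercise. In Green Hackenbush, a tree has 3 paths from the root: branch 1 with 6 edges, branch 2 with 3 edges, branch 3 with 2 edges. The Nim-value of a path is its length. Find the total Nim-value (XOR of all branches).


The tree has 3 branches from the ground vertex.
In Green Hackenbush, the Nim-value of a simple path of length k is k.
Branch 1: length 6, Nim-value = 6
Branch 2: length 3, Nim-value = 3
Branch 3: length 2, Nim-value = 2
Total Nim-value = XOR of all branch values:
0 XOR 6 = 6
6 XOR 3 = 5
5 XOR 2 = 7
Nim-value of the tree = 7

7


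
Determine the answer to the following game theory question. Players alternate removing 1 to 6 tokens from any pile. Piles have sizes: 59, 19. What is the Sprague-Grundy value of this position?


Subtraction set: {1, 2, 3, 4, 5, 6}
For this subtraction set, G(n) = n mod 7 (period = max + 1 = 7).
Pile 1 (size 59): G(59) = 59 mod 7 = 3
Pile 2 (size 19): G(19) = 19 mod 7 = 5
Total Grundy value = XOR of all: 3 XOR 5 = 6

6


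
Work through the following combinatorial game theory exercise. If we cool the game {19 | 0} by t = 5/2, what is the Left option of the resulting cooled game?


Original game: {19 | 0} (a switch {a | b} with a > b).
Cooling by t (for t below the temperature (a - b)/2 = 19/2) taxes each move by t: {a | b} cooled by t is {a - t | b + t}.
Cooling amount: t = 5/2
Cooled Left option: 19 - 5/2 = 33/2
Cooled Right option: 0 + 5/2 = 5/2
Cooled game: {33/2 | 5/2}
Left option = 33/2

33/2


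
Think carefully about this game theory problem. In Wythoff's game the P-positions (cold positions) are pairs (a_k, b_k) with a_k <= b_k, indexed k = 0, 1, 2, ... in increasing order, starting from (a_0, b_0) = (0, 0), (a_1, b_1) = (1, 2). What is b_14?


By Wythoff's theorem, a_k = floor(k * phi) and b_k = floor(k * phi^2) = a_k + k, where phi = (1 + sqrt(5))/2 is the golden ratio.
phi = (1 + sqrt(5))/2 = 1.618034
phi^2 = phi + 1 = 2.618034
k = 14
k * phi^2 = 14 * 2.618034 = 36.652476
b_14 = floor(k * phi^2) = 36 (check: a_14 + k = 22 + 14 = 36)

36


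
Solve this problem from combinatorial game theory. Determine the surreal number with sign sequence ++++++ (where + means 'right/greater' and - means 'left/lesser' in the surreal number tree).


Sign expansion: ++++++
Rule: track bounds (lo, hi), initially (-inf, +inf). On '+', the current value becomes lo and we move to the simplest number in (value, hi): value + 1 if hi = +inf, otherwise the midpoint (value + hi)/2. On '-', the current value becomes hi and we move to value - 1 if lo = -inf, otherwise the midpoint (lo + value)/2.
Start at 0.
Step 1: sign = +, move right. Bounds: (0, +inf). Value = 1
Step 2: sign = +, move right. Bounds: (1, +inf). Value = 2
Step 3: sign = +, move right. Bounds: (2, +inf). Value = 3
Step 4: sign = +, move right. Bounds: (3, +inf). Value = 4
Step 5: sign = +, move right. Bounds: (4, +inf). Value = 5
Step 6: sign = +, move right. Bounds: (5, +inf). Value = 6
The surreal number with sign expansion ++++++ is 6.

6


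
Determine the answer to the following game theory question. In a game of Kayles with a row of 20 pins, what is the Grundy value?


Kayles: a move removes 1 or 2 adjacent pins from a contiguous row.
Removing pins from a row of k leaves two independent rows (a, b) with a + b = k - 1 (one pin) or a + b = k - 2 (two pins); an end removal gives a = 0.
By Sprague-Grundy, G(k) = mex{ G(a) XOR G(b) } over all these splits. G(0) = 0.
G(1): splits (0,0):0^0=0 -> mex({0}) = 1
G(2): splits (0,1):0^1=1 (0,0):0^0=0 -> mex({0, 1}) = 2
G(3): splits (0,2):0^2=2 (1,1):1^1=0 (0,1):0^1=1 -> mex({0, 1, 2}) = 3
G(4): splits (0,3):0^3=3 (1,2):1^2=3 (0,2):0^2=2 (1,1):1^1=0 -> mex({0, 2, 3}) = 1
G(5): splits (0,4):0^1=1 (1,3):1^3=2 (2,2):2^2=0 (0,3):0^3=3 (1,2):1^2=3 -> mex({0, 1, 2, 3}) = 4
G(6) = mex({0, 1, 2, 4}) = 3
G(7) = mex({0, 1, 3, 4, 5}) = 2
G(8) = mex({0, 2, 3, 5, 6}) = 1
G(9) = mex({0, 1, 2, 3, 6, 7}) = 4
G(10) = mex({0, 1, 3, 4, 5, 7}) = 2
G(11) = mex({0, 1, 2, 3, 4, 5}) = 6
G(12) = mex({0, 1, 2, 3, 5, 6, 7}) = 4
G(13) = mex({0, 2, 3, 4, 6, 7}) = 1
G(14) = mex({0, 1, 4, 5, 6, 7}) = 2
G(15) = mex({0, 1, 2, 3, 4, 5, 6}) = 7
G(16) = mex({0, 2, 3, 5, 6, 7}) = 1
G(17) = mex({0, 1, 2, 3, 5, 6, 7}) = 4
G(18) = mex({0, 1, 2, 4, 5, 6}) = 3
G(19) = mex({0, 1, 3, 4, 5, 7}) = 2
G(20) = mex({0, 2, 3, 4, 5, 6, 7}) = 1
Therefore G(20) = 1.

1


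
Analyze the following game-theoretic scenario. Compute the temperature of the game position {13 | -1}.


The game is {13 | -1}, a switch {a | b} with numbers a > b.
Cooling {a | b} by t gives {a - t | b + t}, which stops being hot when a - t = b + t, i.e. at t = (a - b)/2. So the temperature of a switch is (a - b)/2.
Temperature = (Left option - Right option) / 2
= (13 - (-1)) / 2
= 14 / 2
= 7

7


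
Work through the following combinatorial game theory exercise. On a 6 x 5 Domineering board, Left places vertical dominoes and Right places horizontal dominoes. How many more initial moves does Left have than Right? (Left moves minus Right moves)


Board is 6 x 5 (rows x cols).
Left (vertical) placements: (rows-1) * cols = 5 * 5 = 25
Right (horizontal) placements: rows * (cols-1) = 6 * 4 = 24
Advantage = Left - Right = 25 - 24 = 1

1


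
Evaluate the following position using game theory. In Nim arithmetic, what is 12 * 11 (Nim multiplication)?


Nim multiplication is bilinear over XOR: (u XOR v) * w = (u*w) XOR (v*w).
So we split each operand into its bit components and XOR the pairwise Nim products.
12 = 4 + 8 (as XOR of powers of 2).
11 = 1 + 2 + 8 (as XOR of powers of 2).
Using the standard Nim-product table on single bits:
  2*2 = 3,   2*4 = 8,   2*8 = 12,
  4*4 = 6,   4*8 = 11,  8*8 = 13,
and  1*x = x (identity), k*l = l*k (commutative).
Pairwise Nim products:
  4 * 1 = 4
  4 * 2 = 8
  4 * 8 = 11
  8 * 1 = 8
  8 * 2 = 12
  8 * 8 = 13
XOR them: 4 XOR 8 XOR 11 XOR 8 XOR 12 XOR 13 = 14.
Result: 12 * 11 = 14 (in Nim).

14


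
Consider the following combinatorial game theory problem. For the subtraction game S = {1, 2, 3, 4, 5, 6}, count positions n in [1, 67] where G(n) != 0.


Subtraction set S = {1, 2, 3, 4, 5, 6}, so G(n) = n mod 7.
G(n) = 0 when n is a multiple of 7.
Multiples of 7 in [1, 67]: 9
N-positions (nonzero Grundy) = 67 - 9 = 58

58


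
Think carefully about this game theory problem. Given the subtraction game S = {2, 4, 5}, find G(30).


The subtraction set is S = {2, 4, 5}.
G(k) = mex{ G(k - s) : s in S, s <= k }. We compute iteratively: G(0) = 0.
G(1) = mex({}) = 0
G(2) = mex({0}) = 1
G(3) = mex({0}) = 1
G(4) = mex({0, 1}) = 2
G(5) = mex({0, 1}) = 2
G(6) = mex({0, 1, 2}) = 3
G(7) = mex({1, 2}) = 0
G(8) = mex({1, 2, 3}) = 0
G(9) = mex({0, 2}) = 1
G(10) = mex({0, 2, 3}) = 1
G(11) = mex({0, 1, 3}) = 2
Observe that G(7)..G(11) = 0, 0, 1, 1, 2 repeats G(0)..G(4) = 0, 0, 1, 1, 2.
For k >= max(S) = 5, G(k) is determined by the previous 5 values G(k-5)..G(k-1); a window of 5 consecutive values has recurred shifted by 7, so by induction G(k + 7) = G(k) for all k >= 0: the sequence is periodic from the start with period 7.
One period: G(0..6) = 0, 0, 1, 1, 2, 2, 3.
30 mod 7 = 2, so G(30) = G(2) = 1.

1


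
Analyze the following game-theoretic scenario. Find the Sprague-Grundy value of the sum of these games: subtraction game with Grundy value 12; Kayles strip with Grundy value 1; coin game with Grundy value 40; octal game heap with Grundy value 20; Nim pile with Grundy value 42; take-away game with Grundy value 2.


By the Sprague-Grundy theorem, the Grundy value of a sum of games is the XOR of individual Grundy values.
subtraction game: Grundy value = 12. Running XOR: 0 XOR 12 = 12
Kayles strip: Grundy value = 1. Running XOR: 12 XOR 1 = 13
coin game: Grundy value = 40. Running XOR: 13 XOR 40 = 37
octal game heap: Grundy value = 20. Running XOR: 37 XOR 20 = 49
Nim pile: Grundy value = 42. Running XOR: 49 XOR 42 = 27
take-away game: Grundy value = 2. Running XOR: 27 XOR 2 = 25
The combined Grundy value is 25.

25


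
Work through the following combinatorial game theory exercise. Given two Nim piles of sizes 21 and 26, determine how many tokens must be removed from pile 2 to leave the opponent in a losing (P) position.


Piles: 21 and 26
Current XOR: 21 XOR 26 = 15 (non-zero, so this is an N-position).
To make the XOR zero, we need to find a move that balances the piles.
For pile 2 (size 26): target = 26 XOR 15 = 21
We reduce pile 2 from 26 to 21.
Tokens removed: 26 - 21 = 5
Verification: 21 XOR 21 = 0

5


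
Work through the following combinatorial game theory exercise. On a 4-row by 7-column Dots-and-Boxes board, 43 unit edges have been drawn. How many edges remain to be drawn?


Grid: 4 x 7 boxes, i.e. 5 rows and 8 columns of dots.
Horizontal edges: (rows + 1) * cols = 5 * 7 = 35
Vertical edges: rows * (cols + 1) = 4 * 8 = 32
Total edges: 35 + 32 = 67
Edges drawn: 43
Remaining: 67 - 43 = 24

24


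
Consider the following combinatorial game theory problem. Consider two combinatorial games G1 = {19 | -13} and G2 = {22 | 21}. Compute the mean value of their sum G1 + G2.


G1 = {19 | -13}, G2 = {22 | 21}
Each is a switch {a | b} with numbers a > b; its mean value is (a + b)/2, and mean value is additive over game sums: m(G1 + G2) = m(G1) + m(G2).
Mean of G1 = (19 + (-13))/2 = 6/2 = 3
Mean of G2 = (22 + (21))/2 = 43/2 = 43/2
Mean of G1 + G2 = 3 + 43/2 = 49/2

49/2


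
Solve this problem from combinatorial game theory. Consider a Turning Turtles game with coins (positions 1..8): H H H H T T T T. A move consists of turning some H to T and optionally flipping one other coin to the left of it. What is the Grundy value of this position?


Coins: H H H H T T T T
Key fact: a single head at position k behaves exactly like a Nim heap of size k (turning it to T and optionally flipping a coin at j < k corresponds to moving the heap from k to j, or to 0), and heads combine as a disjunctive sum (two heads at the same place would cancel, matching j XOR j = 0). So the Nim-value is the XOR of the 1-indexed positions of the heads.
Face-up positions (1-indexed): [1, 2, 3, 4]
XOR 0 with 1: 0 XOR 1 = 1
XOR 1 with 2: 1 XOR 2 = 3
XOR 3 with 3: 3 XOR 3 = 0
XOR 0 with 4: 0 XOR 4 = 4
Nim-value = 4

4


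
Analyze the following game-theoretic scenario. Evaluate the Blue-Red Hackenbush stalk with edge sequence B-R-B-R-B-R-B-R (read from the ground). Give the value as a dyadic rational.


Edges (from ground): B-R-B-R-B-R-B-R
By Berlekamp's sign-expansion rule, a Blue-Red Hackenbush stalk has the value of the surreal number whose sign sequence is the edge sequence with B -> + and R -> -.
Sign sequence: +-+-+-+-
Trace the sign expansion in the surreal number tree, starting from 0:
Edge 1: B (sign +) -> bounds (0, +inf), value = 1
Edge 2: R (sign -) -> bounds (0, 1), value = 1/2
Edge 3: B (sign +) -> bounds (1/2, 1), value = 3/4
Edge 4: R (sign -) -> bounds (1/2, 3/4), value = 5/8
Edge 5: B (sign +) -> bounds (5/8, 3/4), value = 11/16
Edge 6: R (sign -) -> bounds (5/8, 11/16), value = 21/32
Edge 7: B (sign +) -> bounds (21/32, 11/16), value = 43/64
Edge 8: R (sign -) -> bounds (21/32, 43/64), value = 85/128
Game value = 85/128

85/128


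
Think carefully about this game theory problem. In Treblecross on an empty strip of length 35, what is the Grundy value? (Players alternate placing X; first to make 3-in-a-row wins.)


Treblecross: place X on empty cells; 3-in-a-row wins.
Playing within two cells of an existing X lets the opponent win at once, so sensible play treats the cells i-2..i+2 around each X as dead. The player left with no safe cell loses, so this is a normal-play take-away game on strips of safe cells.
Placing X at cell i (0-indexed) of a strip of k safe cells leaves independent strips of sizes max(0, i-2) and max(0, k-i-3). Hence G(k) = mex{ G(max(0,i-2)) XOR G(max(0,k-i-3)) : 0 <= i < k }, with G(0) = 0.
G(1): splits (0,0):0^0=0 -> mex({0}) = 1
G(2): splits (0,0):0^0=0 -> mex({0}) = 1
G(3): splits (0,0):0^0=0 -> mex({0}) = 1
G(4): splits (0,1):0^1=1 (0,0):0^0=0 -> mex({0, 1}) = 2
G(5): splits (0,2):0^1=1 (0,1):0^1=1 (0,0):0^0=0 -> mex({0, 1}) = 2
G(6) = mex({1}) = 0
G(7) = mex({0, 1, 2}) = 3
G(8) = mex({0, 1, 2}) = 3
G(9) = mex({0, 2}) = 1
G(10) = mex({0, 2, 3}) = 1
G(11) = mex({0, 3}) = 1
G(12) = mex({1, 3}) = 0
G(13) = mex({0, 1, 2, 3}) = 4
G(14) = mex({0, 1, 2}) = 3
G(15) = mex({0, 1, 2}) = 3
G(16) = mex({0, 1, 2, 4}) = 3
G(17) = mex({0, 1, 3, 4}) = 2
G(18) = mex({0, 1, 3, 4}) = 2
G(19) = mex({0, 1, 3, 5}) = 2
G(20) = mex({0, 1, 2, 3, 5}) = 4
G(21) = mex({0, 1, 2, 3, 5}) = 4
G(22) = mex({1, 2, 6}) = 0
G(23) = mex({0, 1, 2, 3, 4, 6}) = 5
G(24) = mex({0, 1, 2, 3, 4}) = 5
G(25) = mex({0, 1, 3, 4, 7}) = 2
G(26) = mex({0, 1, 3, 4, 5, 7}) = 2
G(27) = mex({0, 1, 3, 5}) = 2
G(28) = mex({0, 1, 2, 5}) = 3
G(29) = mex({0, 1, 2, 4, 5, 6}) = 3
G(30) = mex({1, 2, 4, 6}) = 0
G(31) = mex({0, 1, 2, 3, 4, 6}) = 5
G(32) = mex({1, 2, 3, 4, 7}) = 0
G(33) = mex({0, 3, 7}) = 1
G(34) = mex({0, 2, 3, 5, 7}) = 1
G(35) = mex({0, 2, 3, 5, 6}) = 1
Therefore G(35) = 1.

1


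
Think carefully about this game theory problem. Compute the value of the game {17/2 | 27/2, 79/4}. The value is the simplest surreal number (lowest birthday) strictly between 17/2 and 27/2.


Left options: {17/2}, max = 17/2
Right options: {27/2, 79/4}, min = 27/2
All options are numbers and max(Left) < min(Right), so by the simplicity theorem the value is the simplest (earliest-born) number strictly between 17/2 and 27/2.
Integers 9 through 13 all lie strictly between 17/2 and 27/2.
Among integers, the simplest (lowest birthday = smallest |n|; 0 is born on day 0, +-n on day n) is 9.
No non-integer in the interval can be simpler: if x is a non-integer in the interval, then floor(x) or ceil(x) also lies in the interval (the interval contains an integer), and both are proper prefixes of x's sign expansion, i.e. born earlier. So the game value is 9.
Game value = 9

9


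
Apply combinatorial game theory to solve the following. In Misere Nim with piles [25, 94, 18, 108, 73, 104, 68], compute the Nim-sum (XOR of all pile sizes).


We need the XOR (exclusive or) of all pile sizes.
After XOR-ing pile 1 (size 25): 0 XOR 25 = 25
After XOR-ing pile 2 (size 94): 25 XOR 94 = 71
After XOR-ing pile 3 (size 18): 71 XOR 18 = 85
After XOR-ing pile 4 (size 108): 85 XOR 108 = 57
After XOR-ing pile 5 (size 73): 57 XOR 73 = 112
After XOR-ing pile 6 (size 104): 112 XOR 104 = 24
After XOR-ing pile 7 (size 68): 24 XOR 68 = 92
The Nim-value of this position is 92.

92


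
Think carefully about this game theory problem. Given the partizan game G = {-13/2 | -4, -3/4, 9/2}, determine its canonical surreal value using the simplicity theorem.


Left options: {-13/2}, max = -13/2
Right options: {-4, -3/4, 9/2}, min = -4
All options are numbers and max(Left) < min(Right), so by the simplicity theorem the value is the simplest (earliest-born) number strictly between -13/2 and -4.
Integers -6 through -5 all lie strictly between -13/2 and -4.
Among integers, the simplest (lowest birthday = smallest |n|; 0 is born on day 0, +-n on day n) is -5.
No non-integer in the interval can be simpler: if x is a non-integer in the interval, then floor(x) or ceil(x) also lies in the interval (the interval contains an integer), and both are proper prefixes of x's sign expansion, i.e. born earlier. So the game value is -5.
Game value = -5

-5


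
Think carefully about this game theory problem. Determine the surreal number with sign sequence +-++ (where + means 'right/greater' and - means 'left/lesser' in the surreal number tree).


Sign expansion: +-++
Rule: track bounds (lo, hi), initially (-inf, +inf). On '+', the current value becomes lo and we move to the simplest number in (value, hi): value + 1 if hi = +inf, otherwise the midpoint (value + hi)/2. On '-', the current value becomes hi and we move to value - 1 if lo = -inf, otherwise the midpoint (lo + value)/2.
Start at 0.
Step 1: sign = +, move right. Bounds: (0, +inf). Value = 1
Step 2: sign = -, move left. Bounds: (0, 1). Value = 1/2
Step 3: sign = +, move right. Bounds: (1/2, 1). Value = 3/4
Step 4: sign = +, move right. Bounds: (3/4, 1). Value = 7/8
The surreal number with sign expansion +-++ is 7/8.

7/8


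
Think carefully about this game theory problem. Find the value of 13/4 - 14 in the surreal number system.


x = 13/4, y = 14
Converting to common denominator: 4
x = 13/4, y = 56/4
x - y = 13/4 - 14 = -43/4

-43/4


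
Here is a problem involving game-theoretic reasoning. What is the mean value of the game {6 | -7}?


Game = {6 | -7}, a switch {a | b} with numbers a > b.
Its thermograph has left wall a - t and right wall b + t, which meet at t = (a - b)/2, where both equal (a + b)/2. So the mast (mean value) is at (a + b)/2.
Mean = (6 + (-7))/2 = -1/2 = -1/2

-1/2


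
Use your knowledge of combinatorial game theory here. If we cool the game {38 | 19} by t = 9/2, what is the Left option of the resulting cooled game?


Original game: {38 | 19} (a switch {a | b} with a > b).
Cooling by t (for t below the temperature (a - b)/2 = 19/2) taxes each move by t: {a | b} cooled by t is {a - t | b + t}.
Cooling amount: t = 9/2
Cooled Left option: 38 - 9/2 = 67/2
Cooled Right option: 19 + 9/2 = 47/2
Cooled game: {67/2 | 47/2}
Left option = 67/2

67/2


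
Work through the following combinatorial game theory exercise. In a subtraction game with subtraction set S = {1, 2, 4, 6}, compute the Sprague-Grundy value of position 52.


The subtraction set is S = {1, 2, 4, 6}.
G(k) = mex{ G(k - s) : s in S, s <= k }. We compute iteratively: G(0) = 0.
G(1) = mex({0}) = 1
G(2) = mex({0, 1}) = 2
G(3) = mex({1, 2}) = 0
G(4) = mex({0, 2}) = 1
G(5) = mex({0, 1}) = 2
G(6) = mex({0, 1, 2}) = 3
G(7) = mex({0, 1, 2, 3}) = 4
G(8) = mex({1, 2, 3, 4}) = 0
G(9) = mex({0, 2, 4}) = 1
G(10) = mex({0, 1, 3}) = 2
G(11) = mex({1, 2, 4}) = 0
G(12) = mex({0, 2, 3}) = 1
G(13) = mex({0, 1, 4}) = 2
Observe that G(8)..G(13) = 0, 1, 2, 0, 1, 2 repeats G(0)..G(5) = 0, 1, 2, 0, 1, 2.
For k >= max(S) = 6, G(k) is determined by the previous 6 values G(k-6)..G(k-1); a window of 6 consecutive values has recurred shifted by 8, so by induction G(k + 8) = G(k) for all k >= 0: the sequence is periodic from the start with period 8.
One period: G(0..7) = 0, 1, 2, 0, 1, 2, 3, 4.
52 mod 8 = 4, so G(52) = G(4) = 1.

1


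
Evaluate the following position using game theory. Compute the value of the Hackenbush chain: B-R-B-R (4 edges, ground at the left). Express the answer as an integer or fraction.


Edges (from ground): B-R-B-R
By Berlekamp's sign-expansion rule, a Blue-Red Hackenbush stalk has the value of the surreal number whose sign sequence is the edge sequence with B -> + and R -> -.
Sign sequence: +-+-
Trace the sign expansion in the surreal number tree, starting from 0:
Edge 1: B (sign +) -> bounds (0, +inf), value = 1
Edge 2: R (sign -) -> bounds (0, 1), value = 1/2
Edge 3: B (sign +) -> bounds (1/2, 1), value = 3/4
Edge 4: R (sign -) -> bounds (1/2, 3/4), value = 5/8
Game value = 5/8

5/8


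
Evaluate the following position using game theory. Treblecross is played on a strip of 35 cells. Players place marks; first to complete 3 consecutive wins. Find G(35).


Treblecross: place X on empty cells; 3-in-a-row wins.
Playing within two cells of an existing X lets the opponent win at once, so sensible play treats the cells i-2..i+2 around each X as dead. The player left with no safe cell loses, so this is a normal-play take-away game on strips of safe cells.
Placing X at cell i (0-indexed) of a strip of k safe cells leaves independent strips of sizes max(0, i-2) and max(0, k-i-3). Hence G(k) = mex{ G(max(0,i-2)) XOR G(max(0,k-i-3)) : 0 <= i < k }, with G(0) = 0.
G(1): splits (0,0):0^0=0 -> mex({0}) = 1
G(2): splits (0,0):0^0=0 -> mex({0}) = 1
G(3): splits (0,0):0^0=0 -> mex({0}) = 1
G(4): splits (0,1):0^1=1 (0,0):0^0=0 -> mex({0, 1}) = 2
G(5): splits (0,2):0^1=1 (0,1):0^1=1 (0,0):0^0=0 -> mex({0, 1}) = 2
G(6) = mex({1}) = 0
G(7) = mex({0, 1, 2}) = 3
G(8) = mex({0, 1, 2}) = 3
G(9) = mex({0, 2}) = 1
G(10) = mex({0, 2, 3}) = 1
G(11) = mex({0, 3}) = 1
G(12) = mex({1, 3}) = 0
G(13) = mex({0, 1, 2, 3}) = 4
G(14) = mex({0, 1, 2}) = 3
G(15) = mex({0, 1, 2}) = 3
G(16) = mex({0, 1, 2, 4}) = 3
G(17) = mex({0, 1, 3, 4}) = 2
G(18) = mex({0, 1, 3, 4}) = 2
G(19) = mex({0, 1, 3, 5}) = 2
G(20) = mex({0, 1, 2, 3, 5}) = 4
G(21) = mex({0, 1, 2, 3, 5}) = 4
G(22) = mex({1, 2, 6}) = 0
G(23) = mex({0, 1, 2, 3, 4, 6}) = 5
G(24) = mex({0, 1, 2, 3, 4}) = 5
G(25) = mex({0, 1, 3, 4, 7}) = 2
G(26) = mex({0, 1, 3, 4, 5, 7}) = 2
G(27) = mex({0, 1, 3, 5}) = 2
G(28) = mex({0, 1, 2, 5}) = 3
G(29) = mex({0, 1, 2, 4, 5, 6}) = 3
G(30) = mex({1, 2, 4, 6}) = 0
G(31) = mex({0, 1, 2, 3, 4, 6}) = 5
G(32) = mex({1, 2, 3, 4, 7}) = 0
G(33) = mex({0, 3, 7}) = 1
G(34) = mex({0, 2, 3, 5, 7}) = 1
G(35) = mex({0, 2, 3, 5, 6}) = 1
Therefore G(35) = 1.

1


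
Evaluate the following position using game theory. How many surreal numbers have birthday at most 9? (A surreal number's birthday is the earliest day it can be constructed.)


Day 0: {|} = 0 is born. Count = 1.
Day n: the number of surreal numbers born by day n is 2^(n+1) - 1.
By day 0: 2^1 - 1 = 1
By day 1: 2^2 - 1 = 3
By day 2: 2^3 - 1 = 7
By day 3: 2^4 - 1 = 15
By day 4: 2^5 - 1 = 31
By day 5: 2^6 - 1 = 63
By day 6: 2^7 - 1 = 127
By day 7: 2^8 - 1 = 255
By day 8: 2^9 - 1 = 511
By day 9: 2^10 - 1 = 1023
By day 9: 1023 surreal numbers.

1023


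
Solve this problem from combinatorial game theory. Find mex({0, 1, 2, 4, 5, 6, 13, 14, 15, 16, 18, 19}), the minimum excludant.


Set = {0, 1, 2, 4, 5, 6, 13, 14, 15, 16, 18, 19}
0 is in the set.
1 is in the set.
2 is in the set.
3 is NOT in the set. This is the mex.
mex = 3

3


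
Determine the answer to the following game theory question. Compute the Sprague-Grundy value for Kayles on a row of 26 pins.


Kayles: a move removes 1 or 2 adjacent pins from a contiguous row.
Removing pins from a row of k leaves two independent rows (a, b) with a + b = k - 1 (one pin) or a + b = k - 2 (two pins); an end removal gives a = 0.
By Sprague-Grundy, G(k) = mex{ G(a) XOR G(b) } over all these splits. G(0) = 0.
G(1): splits (0,0):0^0=0 -> mex({0}) = 1
G(2): splits (0,1):0^1=1 (0,0):0^0=0 -> mex({0, 1}) = 2
G(3): splits (0,2):0^2=2 (1,1):1^1=0 (0,1):0^1=1 -> mex({0, 1, 2}) = 3
G(4): splits (0,3):0^3=3 (1,2):1^2=3 (0,2):0^2=2 (1,1):1^1=0 -> mex({0, 2, 3}) = 1
G(5): splits (0,4):0^1=1 (1,3):1^3=2 (2,2):2^2=0 (0,3):0^3=3 (1,2):1^2=3 -> mex({0, 1, 2, 3}) = 4
G(6) = mex({0, 1, 2, 4}) = 3
G(7) = mex({0, 1, 3, 4, 5}) = 2
G(8) = mex({0, 2, 3, 5, 6}) = 1
G(9) = mex({0, 1, 2, 3, 6, 7}) = 4
G(10) = mex({0, 1, 3, 4, 5, 7}) = 2
G(11) = mex({0, 1, 2, 3, 4, 5}) = 6
G(12) = mex({0, 1, 2, 3, 5, 6, 7}) = 4
G(13) = mex({0, 2, 3, 4, 6, 7}) = 1
G(14) = mex({0, 1, 4, 5, 6, 7}) = 2
G(15) = mex({0, 1, 2, 3, 4, 5, 6}) = 7
G(16) = mex({0, 2, 3, 5, 6, 7}) = 1
G(17) = mex({0, 1, 2, 3, 5, 6, 7}) = 4
G(18) = mex({0, 1, 2, 4, 5, 6}) = 3
G(19) = mex({0, 1, 3, 4, 5, 7}) = 2
G(20) = mex({0, 2, 3, 4, 5, 6, 7}) = 1
G(21) = mex({0, 1, 2, 3, 5, 6, 7}) = 4
G(22) = mex({0, 1, 2, 3, 4, 5, 7}) = 6
G(23) = mex({0, 1, 2, 3, 4, 5, 6}) = 7
G(24) = mex({0, 1, 2, 3, 5, 6, 7}) = 4
G(25) = mex({0, 2, 3, 4, 6, 7}) = 1
G(26) = mex({0, 1, 3, 4, 5, 6, 7}) = 2
Therefore G(26) = 2.

2


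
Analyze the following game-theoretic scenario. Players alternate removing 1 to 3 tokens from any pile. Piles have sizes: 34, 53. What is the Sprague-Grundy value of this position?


Subtraction set: {1, 2, 3}
For this subtraction set, G(n) = n mod 4 (period = max + 1 = 4).
Pile 1 (size 34): G(34) = 34 mod 4 = 2
Pile 2 (size 53): G(53) = 53 mod 4 = 1
Total Grundy value = XOR of all: 2 XOR 1 = 3

3


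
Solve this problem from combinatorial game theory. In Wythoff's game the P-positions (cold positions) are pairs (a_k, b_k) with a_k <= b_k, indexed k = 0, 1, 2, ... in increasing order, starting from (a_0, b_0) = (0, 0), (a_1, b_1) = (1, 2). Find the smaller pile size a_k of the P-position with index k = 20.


By Wythoff's theorem, a_k = floor(k * phi) and b_k = floor(k * phi^2) = a_k + k, where phi = (1 + sqrt(5))/2 is the golden ratio.
phi = (1 + sqrt(5))/2 = 1.618034
k = 20
k * phi = 20 * 1.618034 = 32.360680
a_20 = floor(k * phi) = 32

32


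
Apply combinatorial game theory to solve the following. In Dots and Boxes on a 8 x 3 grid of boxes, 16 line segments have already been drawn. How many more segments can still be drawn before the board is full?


Grid: 8 x 3 boxes, i.e. 9 rows and 4 columns of dots.
Horizontal edges: (rows + 1) * cols = 9 * 3 = 27
Vertical edges: rows * (cols + 1) = 8 * 4 = 32
Total edges: 27 + 32 = 59
Edges drawn: 16
Remaining: 59 - 16 = 43

43


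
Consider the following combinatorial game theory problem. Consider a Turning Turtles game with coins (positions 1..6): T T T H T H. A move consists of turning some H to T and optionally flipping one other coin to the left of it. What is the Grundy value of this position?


Coins: T T T H T H
Key fact: a single head at position k behaves exactly like a Nim heap of size k (turning it to T and optionally flipping a coin at j < k corresponds to moving the heap from k to j, or to 0), and heads combine as a disjunctive sum (two heads at the same place would cancel, matching j XOR j = 0). So the Nim-value is the XOR of the 1-indexed positions of the heads.
Face-up positions (1-indexed): [4, 6]
XOR 0 with 4: 0 XOR 4 = 4
XOR 4 with 6: 4 XOR 6 = 2
Nim-value = 2

2


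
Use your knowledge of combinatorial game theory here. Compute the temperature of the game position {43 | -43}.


The game is {43 | -43}, a switch {a | b} with numbers a > b.
Cooling {a | b} by t gives {a - t | b + t}, which stops being hot when a - t = b + t, i.e. at t = (a - b)/2. So the temperature of a switch is (a - b)/2.
Temperature = (Left option - Right option) / 2
= (43 - (-43)) / 2
= 86 / 2
= 43

43


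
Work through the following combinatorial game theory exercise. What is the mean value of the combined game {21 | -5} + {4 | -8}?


G1 = {21 | -5}, G2 = {4 | -8}
Each is a switch {a | b} with numbers a > b; its mean value is (a + b)/2, and mean value is additive over game sums: m(G1 + G2) = m(G1) + m(G2).
Mean of G1 = (21 + (-5))/2 = 16/2 = 8
Mean of G2 = (4 + (-8))/2 = -4/2 = -2
Mean of G1 + G2 = 8 + -2 = 6

6


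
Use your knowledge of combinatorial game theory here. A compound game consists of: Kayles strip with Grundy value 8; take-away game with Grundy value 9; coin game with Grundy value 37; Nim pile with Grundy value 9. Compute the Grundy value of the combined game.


By the Sprague-Grundy theorem, the Grundy value of a sum of games is the XOR of individual Grundy values.
Kayles strip: Grundy value = 8. Running XOR: 0 XOR 8 = 8
take-away game: Grundy value = 9. Running XOR: 8 XOR 9 = 1
coin game: Grundy value = 37. Running XOR: 1 XOR 37 = 36
Nim pile: Grundy value = 9. Running XOR: 36 XOR 9 = 45
The combined Grundy value is 45.

45


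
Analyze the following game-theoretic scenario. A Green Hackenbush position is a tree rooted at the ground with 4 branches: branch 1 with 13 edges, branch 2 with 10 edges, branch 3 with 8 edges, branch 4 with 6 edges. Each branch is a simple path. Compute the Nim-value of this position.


The tree has 4 branches from the ground vertex.
In Green Hackenbush, the Nim-value of a simple path of length k is k.
Branch 1: length 13, Nim-value = 13
Branch 2: length 10, Nim-value = 10
Branch 3: length 8, Nim-value = 8
Branch 4: length 6, Nim-value = 6
Total Nim-value = XOR of all branch values:
0 XOR 13 = 13
13 XOR 10 = 7
7 XOR 8 = 15
15 XOR 6 = 9
Nim-value of the tree = 9

9


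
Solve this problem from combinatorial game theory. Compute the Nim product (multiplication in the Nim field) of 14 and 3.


Nim multiplication is bilinear over XOR: (u XOR v) * w = (u*w) XOR (v*w).
So we split each operand into its bit components and XOR the pairwise Nim products.
14 = 2 + 4 + 8 (as XOR of powers of 2).
3 = 1 + 2 (as XOR of powers of 2).
Using the standard Nim-product table on single bits:
  2*2 = 3,   2*4 = 8,   2*8 = 12,
  4*4 = 6,   4*8 = 11,  8*8 = 13,
and  1*x = x (identity), k*l = l*k (commutative).
Pairwise Nim products:
  2 * 1 = 2
  2 * 2 = 3
  4 * 1 = 4
  4 * 2 = 8
  8 * 1 = 8
  8 * 2 = 12
XOR them: 2 XOR 3 XOR 4 XOR 8 XOR 8 XOR 12 = 9.
Result: 14 * 3 = 9 (in Nim).

9


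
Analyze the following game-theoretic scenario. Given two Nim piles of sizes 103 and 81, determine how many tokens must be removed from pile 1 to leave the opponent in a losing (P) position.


Piles: 103 and 81
Current XOR: 103 XOR 81 = 54 (non-zero, so this is an N-position).
To make the XOR zero, we need to find a move that balances the piles.
For pile 1 (size 103): target = 103 XOR 54 = 81
We reduce pile 1 from 103 to 81.
Tokens removed: 103 - 81 = 22
Verification: 81 XOR 81 = 0

22


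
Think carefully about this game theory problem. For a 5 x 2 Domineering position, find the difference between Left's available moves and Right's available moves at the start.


Board is 5 x 2 (rows x cols).
Left (vertical) placements: (rows-1) * cols = 4 * 2 = 8
Right (horizontal) placements: rows * (cols-1) = 5 * 1 = 5
Advantage = Left - Right = 8 - 5 = 3

3


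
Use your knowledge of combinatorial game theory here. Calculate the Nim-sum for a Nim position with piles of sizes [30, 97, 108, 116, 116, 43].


We need the XOR (exclusive or) of all pile sizes.
After XOR-ing pile 1 (size 30): 0 XOR 30 = 30
After XOR-ing pile 2 (size 97): 30 XOR 97 = 127
After XOR-ing pile 3 (size 108): 127 XOR 108 = 19
After XOR-ing pile 4 (size 116): 19 XOR 116 = 103
After XOR-ing pile 5 (size 116): 103 XOR 116 = 19
After XOR-ing pile 6 (size 43): 19 XOR 43 = 56
The Nim-value of this position is 56.

56


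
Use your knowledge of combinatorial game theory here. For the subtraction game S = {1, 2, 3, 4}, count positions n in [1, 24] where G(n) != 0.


Subtraction set S = {1, 2, 3, 4}, so G(n) = n mod 5.
G(n) = 0 when n is a multiple of 5.
Multiples of 5 in [1, 24]: 4
N-positions (nonzero Grundy) = 24 - 4 = 20

20


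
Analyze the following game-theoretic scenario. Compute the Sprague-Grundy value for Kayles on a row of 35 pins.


Kayles: a move removes 1 or 2 adjacent pins from a contiguous row.
Removing pins from a row of k leaves two independent rows (a, b) with a + b = k - 1 (one pin) or a + b = k - 2 (two pins); an end removal gives a = 0.
By Sprague-Grundy, G(k) = mex{ G(a) XOR G(b) } over all these splits. G(0) = 0.
G(1): splits (0,0):0^0=0 -> mex({0}) = 1
G(2): splits (0,1):0^1=1 (0,0):0^0=0 -> mex({0, 1}) = 2
G(3): splits (0,2):0^2=2 (1,1):1^1=0 (0,1):0^1=1 -> mex({0, 1, 2}) = 3
G(4): splits (0,3):0^3=3 (1,2):1^2=3 (0,2):0^2=2 (1,1):1^1=0 -> mex({0, 2, 3}) = 1
G(5): splits (0,4):0^1=1 (1,3):1^3=2 (2,2):2^2=0 (0,3):0^3=3 (1,2):1^2=3 -> mex({0, 1, 2, 3}) = 4
G(6) = mex({0, 1, 2, 4}) = 3
G(7) = mex({0, 1, 3, 4, 5}) = 2
G(8) = mex({0, 2, 3, 5, 6}) = 1
G(9) = mex({0, 1, 2, 3, 6, 7}) = 4
G(10) = mex({0, 1, 3, 4, 5, 7}) = 2
G(11) = mex({0, 1, 2, 3, 4, 5}) = 6
G(12) = mex({0, 1, 2, 3, 5, 6, 7}) = 4
G(13) = mex({0, 2, 3, 4, 6, 7}) = 1
G(14) = mex({0, 1, 4, 5, 6, 7}) = 2
G(15) = mex({0, 1, 2, 3, 4, 5, 6}) = 7
G(16) = mex({0, 2, 3, 5, 6, 7}) = 1
G(17) = mex({0, 1, 2, 3, 5, 6, 7}) = 4
G(18) = mex({0, 1, 2, 4, 5, 6}) = 3
G(19) = mex({0, 1, 3, 4, 5, 7}) = 2
G(20) = mex({0, 2, 3, 4, 5, 6, 7}) = 1
G(21) = mex({0, 1, 2, 3, 5, 6, 7}) = 4
G(22) = mex({0, 1, 2, 3, 4, 5, 7}) = 6
G(23) = mex({0, 1, 2, 3, 4, 5, 6}) = 7
G(24) = mex({0, 1, 2, 3, 5, 6, 7}) = 4
G(25) = mex({0, 2, 3, 4, 6, 7}) = 1
G(26) = mex({0, 1, 3, 4, 5, 6, 7}) = 2
G(27) = mex({0, 1, 2, 3, 4, 5, 6, 7}) = 8
G(28) = mex({0, 1, 2, 3, 4, 6, 7, 8}) = 5
G(29) = mex({0, 1, 2, 3, 5, 6, 7, 8, 9}) = 4
G(30) = mex({0, 1, 2, 3, 4, 5, 6, 9, 10}) = 7
G(31) = mex({0, 1, 3, 4, 5, 7, 10, 11}) = 2
G(32) = mex({0, 2, 3, 4, 5, 6, 7, 9, 11}) = 1
G(33) = mex({0, 1, 2, 3, 4, 5, 6, 7, 9, 12}) = 8
G(34) = mex({0, 1, 2, 3, 4, 5, 7, 8, 11, 12}) = 6
G(35) = mex({0, 1, 2, 3, 4, 5, 6, 8, 9, 10, 11}) = 7
Therefore G(35) = 7.

7


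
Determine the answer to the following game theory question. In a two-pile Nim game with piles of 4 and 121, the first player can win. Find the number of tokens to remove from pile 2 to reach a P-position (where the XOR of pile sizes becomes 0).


Piles: 4 and 121
Current XOR: 4 XOR 121 = 125 (non-zero, so this is an N-position).
To make the XOR zero, we need to find a move that balances the piles.
For pile 2 (size 121): target = 121 XOR 125 = 4
We reduce pile 2 from 121 to 4.
Tokens removed: 121 - 4 = 117
Verification: 4 XOR 4 = 0

117


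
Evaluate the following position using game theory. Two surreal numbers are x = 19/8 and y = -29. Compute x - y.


x = 19/8, y = -29
Converting to common denominator: 8
x = 19/8, y = -232/8
x - y = 19/8 - -29 = 251/8

251/8


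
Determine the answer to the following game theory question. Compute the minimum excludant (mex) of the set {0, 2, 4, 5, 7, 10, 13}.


Set = {0, 2, 4, 5, 7, 10, 13}
0 is in the set.
1 is NOT in the set. This is the mex.
mex = 1

1


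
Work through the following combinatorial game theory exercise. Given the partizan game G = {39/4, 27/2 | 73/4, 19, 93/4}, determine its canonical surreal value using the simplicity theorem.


Left options: {39/4, 27/2}, max = 27/2
Right options: {73/4, 19, 93/4}, min = 73/4
All options are numbers and max(Left) < min(Right), so by the simplicity theorem the value is the simplest (earliest-born) number strictly between 27/2 and 73/4.
Integers 14 through 18 all lie strictly between 27/2 and 73/4.
Among integers, the simplest (lowest birthday = smallest |n|; 0 is born on day 0, +-n on day n) is 14.
No non-integer in the interval can be simpler: if x is a non-integer in the interval, then floor(x) or ceil(x) also lies in the interval (the interval contains an integer), and both are proper prefixes of x's sign expansion, i.e. born earlier. So the game value is 14.
Game value = 14

14
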